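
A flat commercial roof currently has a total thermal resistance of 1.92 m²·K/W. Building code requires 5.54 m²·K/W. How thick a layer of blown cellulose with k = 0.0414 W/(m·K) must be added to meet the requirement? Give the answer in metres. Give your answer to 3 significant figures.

ΔR = 5.54 − 1.92 = 3.62 m²·K/W
L = ΔR × k = 3.62 × 0.0414 = 0.1499 m

0.150 m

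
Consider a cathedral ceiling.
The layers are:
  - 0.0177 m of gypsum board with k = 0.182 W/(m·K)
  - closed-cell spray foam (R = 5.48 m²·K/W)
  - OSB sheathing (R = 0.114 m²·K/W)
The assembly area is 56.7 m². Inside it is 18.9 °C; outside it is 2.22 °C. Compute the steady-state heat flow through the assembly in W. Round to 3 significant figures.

166 W

0.0177/0.182 = 0.09725
R_total = 0.09725 + 5.48 + 0.114 = 5.691 m²·K/W
Q = A·ΔT/R = 56.7 × (18.9 − 2.22) / 5.691 = 166.2 W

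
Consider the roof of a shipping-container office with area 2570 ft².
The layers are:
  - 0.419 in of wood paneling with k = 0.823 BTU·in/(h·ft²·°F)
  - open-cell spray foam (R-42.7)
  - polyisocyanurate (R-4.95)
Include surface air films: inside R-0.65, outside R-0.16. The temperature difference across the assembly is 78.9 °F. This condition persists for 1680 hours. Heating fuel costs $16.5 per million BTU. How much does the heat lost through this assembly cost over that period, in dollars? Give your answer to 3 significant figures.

0.419/0.823 = 0.5091
R_total = 0.65 + 0.5091 + 42.7 + 4.95 + 0.16 = 48.97 ft²·°F·h/BTU
Q = 2570 × 78.9 / 48.97 = 4141 BTU/h
E = 4141 × 1680 = 6957000 BTU
Cost = 6957000/10⁶ × 16.5 = $114.8

115 dollars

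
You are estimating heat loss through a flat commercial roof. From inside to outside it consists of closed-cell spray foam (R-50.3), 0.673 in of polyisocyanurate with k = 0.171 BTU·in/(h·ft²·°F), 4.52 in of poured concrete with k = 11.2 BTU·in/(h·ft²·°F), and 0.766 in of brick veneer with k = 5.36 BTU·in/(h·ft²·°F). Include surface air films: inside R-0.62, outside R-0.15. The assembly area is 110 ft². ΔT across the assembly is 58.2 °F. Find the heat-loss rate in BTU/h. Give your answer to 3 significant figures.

0.673/0.171 = 3.936
4.52/11.2 = 0.4036
0.766/5.36 = 0.1429
R_total = 0.62 + 50.3 + 3.936 + 0.4036 + 0.1429 + 0.15 = 55.55 ft²·°F·h/BTU
Q = A·ΔT/R = 110 × 58.2 / 55.55 = 115.2 BTU/h

115 BTU/h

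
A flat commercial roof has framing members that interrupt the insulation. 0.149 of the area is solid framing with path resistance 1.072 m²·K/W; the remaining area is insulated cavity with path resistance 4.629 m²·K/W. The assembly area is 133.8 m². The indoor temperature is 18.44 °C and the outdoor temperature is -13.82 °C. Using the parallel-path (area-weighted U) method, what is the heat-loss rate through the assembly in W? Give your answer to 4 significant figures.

U_eff = 0.851/4.629 + 0.149/1.072 = 0.18384 + 0.13899 = 0.32283
R_eff = 1/U_eff = 3.0976 m²·K/W
Q = 133.8 × (18.44 − (-13.82)) / 3.0976 = 1393.5 W

1393 W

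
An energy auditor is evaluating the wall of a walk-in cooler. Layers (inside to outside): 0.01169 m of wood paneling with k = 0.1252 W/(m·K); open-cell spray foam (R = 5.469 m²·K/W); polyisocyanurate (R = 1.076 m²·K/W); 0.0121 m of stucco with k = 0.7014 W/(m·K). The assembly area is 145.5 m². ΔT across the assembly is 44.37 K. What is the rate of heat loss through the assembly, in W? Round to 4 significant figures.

970.0 W

0.01169/0.1252 = 0.093371
0.0121/0.7014 = 0.017251
R_total = 0.093371 + 5.469 + 1.076 + 0.017251 = 6.6556 m²·K/W
Q = A·ΔT/R = 145.5 × 44.37 / 6.6556 = 969.98 W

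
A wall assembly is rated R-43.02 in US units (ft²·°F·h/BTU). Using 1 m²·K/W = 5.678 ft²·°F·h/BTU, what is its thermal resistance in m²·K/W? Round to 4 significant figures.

R_SI = 43.02/5.678 = 7.5766

7.577 m²·K/W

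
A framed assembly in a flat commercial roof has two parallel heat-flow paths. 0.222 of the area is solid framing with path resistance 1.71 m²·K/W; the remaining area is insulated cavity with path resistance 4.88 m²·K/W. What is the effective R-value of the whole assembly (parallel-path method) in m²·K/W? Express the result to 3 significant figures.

3.46 m²·K/W

U_eff = 0.778/4.88 + 0.222/1.71 = 0.1594 + 0.1298 = 0.2893
R_eff = 1/U_eff = 3.457 m²·K/W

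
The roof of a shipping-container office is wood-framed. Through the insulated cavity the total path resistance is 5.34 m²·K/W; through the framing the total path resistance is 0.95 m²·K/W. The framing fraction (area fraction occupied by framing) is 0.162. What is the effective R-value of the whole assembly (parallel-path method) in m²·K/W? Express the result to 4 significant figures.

3.054 m²·K/W

U_eff = 0.838/5.34 + 0.162/0.95 = 0.15693 + 0.17053 = 0.32746
R_eff = 1/U_eff = 3.0539 m²·K/W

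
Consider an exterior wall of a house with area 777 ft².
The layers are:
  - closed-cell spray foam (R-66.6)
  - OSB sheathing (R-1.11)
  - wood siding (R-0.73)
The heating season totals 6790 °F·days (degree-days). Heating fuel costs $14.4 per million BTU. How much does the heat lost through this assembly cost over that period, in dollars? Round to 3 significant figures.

26.6 dollars

R_total = 66.6 + 1.11 + 0.73 = 68.44 ft²·°F·h/BTU
E = A × HDD × 24 / R = 777 × 6790 × 24 / 68.44 = 1850000 BTU
Cost = 1850000/10⁶ × 14.4 = $26.64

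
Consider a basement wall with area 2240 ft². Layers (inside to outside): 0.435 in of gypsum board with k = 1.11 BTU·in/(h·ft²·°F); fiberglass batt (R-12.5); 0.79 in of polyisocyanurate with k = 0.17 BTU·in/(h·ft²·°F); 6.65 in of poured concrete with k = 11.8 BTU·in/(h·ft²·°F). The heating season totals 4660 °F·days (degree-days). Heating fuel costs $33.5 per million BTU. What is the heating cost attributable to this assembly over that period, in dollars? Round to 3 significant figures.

0.435/1.11 = 0.3919
0.79/0.17 = 4.647
6.65/11.8 = 0.5636
R_total = 0.3919 + 12.5 + 4.647 + 0.5636 = 18.1 ft²·°F·h/BTU
E = A × HDD × 24 / R = 2240 × 4660 × 24 / 18.1 = 13840000 BTU
Cost = 13840000/10⁶ × 33.5 = $463.6

464 dollars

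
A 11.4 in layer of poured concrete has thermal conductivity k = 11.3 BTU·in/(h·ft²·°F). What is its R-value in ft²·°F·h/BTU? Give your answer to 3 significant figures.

R = L/k = 11.4/11.3 = 1.009 ft²·°F·h/BTU

1.01 ft²·°F·h/BTU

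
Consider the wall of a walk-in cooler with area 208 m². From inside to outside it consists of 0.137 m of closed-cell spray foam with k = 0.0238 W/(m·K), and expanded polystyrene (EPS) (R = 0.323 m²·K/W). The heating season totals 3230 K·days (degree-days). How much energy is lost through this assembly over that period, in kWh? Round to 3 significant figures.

0.137/0.0238 = 5.756
R_total = 5.756 + 0.323 = 6.079 m²·K/W
E = A × HDD × 24 / R / 1000 = 208 × 3230 × 24 / 6.079 / 1000 = 2652 kWh

2650 kWh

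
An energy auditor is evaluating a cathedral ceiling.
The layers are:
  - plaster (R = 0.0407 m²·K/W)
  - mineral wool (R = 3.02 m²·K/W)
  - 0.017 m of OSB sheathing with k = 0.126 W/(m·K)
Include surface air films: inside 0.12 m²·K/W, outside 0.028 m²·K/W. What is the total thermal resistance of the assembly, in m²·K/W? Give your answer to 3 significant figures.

0.017/0.126 = 0.1349
R_total = 0.12 + 0.0407 + 3.02 + 0.1349 + 0.028 = 3.344 m²·K/W

3.34 m²·K/W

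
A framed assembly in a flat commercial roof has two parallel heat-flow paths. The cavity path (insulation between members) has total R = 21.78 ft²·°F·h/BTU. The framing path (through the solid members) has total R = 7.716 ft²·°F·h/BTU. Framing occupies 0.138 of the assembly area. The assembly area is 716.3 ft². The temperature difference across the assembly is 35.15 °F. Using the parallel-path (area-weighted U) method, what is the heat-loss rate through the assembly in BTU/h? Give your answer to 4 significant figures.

U_eff = 0.862/21.78 + 0.138/7.716 = 0.039578 + 0.017885 = 0.057463
R_eff = 1/U_eff = 17.403 ft²·°F·h/BTU
Q = 716.3 × 35.15 / 17.403 = 1446.8 BTU/h

1447 BTU/h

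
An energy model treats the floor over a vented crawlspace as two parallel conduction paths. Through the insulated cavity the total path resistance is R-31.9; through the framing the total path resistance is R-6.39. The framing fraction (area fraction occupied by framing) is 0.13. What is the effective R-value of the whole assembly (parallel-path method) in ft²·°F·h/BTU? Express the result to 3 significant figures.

21.0 ft²·°F·h/BTU

U_eff = 0.87/31.9 + 0.13/6.39 = 0.02727 + 0.02034 = 0.04762
R_eff = 1/U_eff = 21 ft²·°F·h/BTU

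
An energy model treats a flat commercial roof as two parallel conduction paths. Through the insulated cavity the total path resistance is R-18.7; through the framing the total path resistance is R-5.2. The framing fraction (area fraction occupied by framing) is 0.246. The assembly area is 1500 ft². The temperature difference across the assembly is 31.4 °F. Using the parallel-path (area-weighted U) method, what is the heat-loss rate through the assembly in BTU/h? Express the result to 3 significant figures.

4130 BTU/h

U_eff = 0.754/18.7 + 0.246/5.2 = 0.04032 + 0.04731 = 0.08763
R_eff = 1/U_eff = 11.41 ft²·°F·h/BTU
Q = 1500 × 31.4 / 11.41 = 4127 BTU/h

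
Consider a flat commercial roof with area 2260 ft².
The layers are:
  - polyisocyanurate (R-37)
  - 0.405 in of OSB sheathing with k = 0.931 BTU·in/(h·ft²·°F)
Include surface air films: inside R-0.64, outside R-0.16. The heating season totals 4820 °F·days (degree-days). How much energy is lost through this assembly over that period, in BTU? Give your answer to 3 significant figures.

0.405/0.931 = 0.435
R_total = 0.64 + 37 + 0.435 + 0.16 = 38.24 ft²·°F·h/BTU
E = A × HDD × 24 / R = 2260 × 4820 × 24 / 38.24 = 6838000 BTU

6840000 BTU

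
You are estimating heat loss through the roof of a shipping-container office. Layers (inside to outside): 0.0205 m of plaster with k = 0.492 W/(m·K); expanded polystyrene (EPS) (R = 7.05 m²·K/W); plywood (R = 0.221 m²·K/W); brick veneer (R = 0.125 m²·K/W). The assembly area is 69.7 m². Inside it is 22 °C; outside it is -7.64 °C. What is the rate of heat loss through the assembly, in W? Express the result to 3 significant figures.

278 W

0.0205/0.492 = 0.04167
R_total = 0.04167 + 7.05 + 0.221 + 0.125 = 7.438 m²·K/W
Q = A·ΔT/R = 69.7 × (22 − (-7.64)) / 7.438 = 277.8 W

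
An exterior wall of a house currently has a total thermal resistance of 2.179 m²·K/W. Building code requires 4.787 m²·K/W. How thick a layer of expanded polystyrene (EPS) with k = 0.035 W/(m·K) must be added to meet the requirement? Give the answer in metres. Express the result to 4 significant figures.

0.09128 m

ΔR = 4.787 − 2.179 = 2.608 m²·K/W
L = ΔR × k = 2.608 × 0.035 = 0.09128 m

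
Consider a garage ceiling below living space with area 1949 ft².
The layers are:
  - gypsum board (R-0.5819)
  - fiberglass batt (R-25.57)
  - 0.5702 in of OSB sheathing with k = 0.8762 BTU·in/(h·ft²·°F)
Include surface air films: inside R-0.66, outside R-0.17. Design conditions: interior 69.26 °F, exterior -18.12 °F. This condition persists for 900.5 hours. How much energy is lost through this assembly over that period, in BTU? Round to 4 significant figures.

0.5702/0.8762 = 0.65076
R_total = 0.66 + 0.5819 + 25.57 + 0.65076 + 0.17 = 27.633 ft²·°F·h/BTU
Q = 1949 × (69.26 − (-18.12)) / 27.633 = 6163.1 BTU/h
E = 6163.1 × 900.5 = 5549900 BTU

5550000 BTU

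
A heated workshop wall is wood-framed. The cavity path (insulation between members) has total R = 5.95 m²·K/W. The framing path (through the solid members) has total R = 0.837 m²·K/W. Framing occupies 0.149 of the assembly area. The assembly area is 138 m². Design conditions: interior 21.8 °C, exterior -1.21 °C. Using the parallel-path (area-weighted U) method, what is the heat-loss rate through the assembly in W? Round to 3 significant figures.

U_eff = 0.851/5.95 + 0.149/0.837 = 0.143 + 0.178 = 0.321
R_eff = 1/U_eff = 3.115 m²·K/W
Q = 138 × (21.8 − (-1.21)) / 3.115 = 1019 W

1020 W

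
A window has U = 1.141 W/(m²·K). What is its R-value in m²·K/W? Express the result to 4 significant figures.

0.8764 m²·K/W

R = 1/U = 1/1.141 = 0.87642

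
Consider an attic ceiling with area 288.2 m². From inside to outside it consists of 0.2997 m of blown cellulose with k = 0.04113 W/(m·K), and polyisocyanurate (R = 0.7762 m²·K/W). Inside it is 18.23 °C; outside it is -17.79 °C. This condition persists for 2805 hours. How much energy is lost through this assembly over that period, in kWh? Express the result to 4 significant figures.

0.2997/0.04113 = 7.2867
R_total = 7.2867 + 0.7762 = 8.0629 m²·K/W
Q = 288.2 × (18.23 − (-17.79)) / 8.0629 = 1287.5 W
E = 1287.5 W × 2805 h / 1000 = 3611.5 kWh

3611 kWh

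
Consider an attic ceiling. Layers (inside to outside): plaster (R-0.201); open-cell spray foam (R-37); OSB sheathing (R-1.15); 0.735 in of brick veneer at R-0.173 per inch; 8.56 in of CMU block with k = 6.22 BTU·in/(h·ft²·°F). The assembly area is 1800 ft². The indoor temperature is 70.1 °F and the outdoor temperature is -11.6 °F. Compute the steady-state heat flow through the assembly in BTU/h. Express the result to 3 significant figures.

3690 BTU/h

0.735 × 0.173 = 0.1272
8.56/6.22 = 1.376
R_total = 0.201 + 37 + 1.15 + 0.1272 + 1.376 = 39.85 ft²·°F·h/BTU
Q = A·ΔT/R = 1800 × (70.1 − (-11.6)) / 39.85 = 3690 BTU/h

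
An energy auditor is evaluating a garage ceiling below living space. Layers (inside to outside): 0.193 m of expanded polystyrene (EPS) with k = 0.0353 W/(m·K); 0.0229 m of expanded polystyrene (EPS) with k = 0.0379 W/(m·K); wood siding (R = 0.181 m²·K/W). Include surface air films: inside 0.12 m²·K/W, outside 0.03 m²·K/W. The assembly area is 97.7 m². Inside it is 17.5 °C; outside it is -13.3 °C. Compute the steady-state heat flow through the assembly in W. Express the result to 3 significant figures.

470 W

0.193/0.0353 = 5.467
0.0229/0.0379 = 0.6042
R_total = 0.12 + 5.467 + 0.6042 + 0.181 + 0.03 = 6.403 m²·K/W
Q = A·ΔT/R = 97.7 × (17.5 − (-13.3)) / 6.403 = 470 W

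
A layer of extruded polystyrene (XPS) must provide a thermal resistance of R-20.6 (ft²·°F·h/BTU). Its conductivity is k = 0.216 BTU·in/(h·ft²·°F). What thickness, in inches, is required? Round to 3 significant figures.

L = R × k = 20.6 × 0.216 = 4.45 in

4.45 in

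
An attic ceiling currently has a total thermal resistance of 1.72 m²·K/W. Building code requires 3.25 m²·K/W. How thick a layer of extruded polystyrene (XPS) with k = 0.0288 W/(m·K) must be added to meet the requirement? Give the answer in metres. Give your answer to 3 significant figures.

ΔR = 3.25 − 1.72 = 1.53 m²·K/W
L = ΔR × k = 1.53 × 0.0288 = 0.04406 m

0.0441 m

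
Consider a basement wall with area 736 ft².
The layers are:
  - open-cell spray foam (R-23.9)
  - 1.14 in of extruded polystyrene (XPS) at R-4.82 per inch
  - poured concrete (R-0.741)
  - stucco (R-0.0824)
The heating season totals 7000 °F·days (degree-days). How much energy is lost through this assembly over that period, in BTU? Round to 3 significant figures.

4090000 BTU

1.14 × 4.82 = 5.495
R_total = 23.9 + 5.495 + 0.741 + 0.0824 = 30.22 ft²·°F·h/BTU
E = A × HDD × 24 / R = 736 × 7000 × 24 / 30.22 = 4092000 BTU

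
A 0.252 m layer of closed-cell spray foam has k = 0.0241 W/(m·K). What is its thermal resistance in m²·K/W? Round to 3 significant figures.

10.5 m²·K/W

R = L/k = 0.252/0.0241 = 10.46 m²·K/W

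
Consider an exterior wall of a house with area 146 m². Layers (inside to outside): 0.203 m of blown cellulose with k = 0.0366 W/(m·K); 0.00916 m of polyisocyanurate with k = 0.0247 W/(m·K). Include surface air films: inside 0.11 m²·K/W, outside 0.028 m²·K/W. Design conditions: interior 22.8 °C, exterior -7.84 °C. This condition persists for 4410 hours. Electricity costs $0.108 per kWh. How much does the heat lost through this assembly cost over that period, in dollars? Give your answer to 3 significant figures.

0.203/0.0366 = 5.546
0.00916/0.0247 = 0.3709
R_total = 0.11 + 5.546 + 0.3709 + 0.028 = 6.055 m²·K/W
Q = 146 × (22.8 − (-7.84)) / 6.055 = 738.8 W
E = 738.8 W × 4410 h / 1000 = 3258 kWh
Cost = 3258 × 0.108 = $351.9

352 dollars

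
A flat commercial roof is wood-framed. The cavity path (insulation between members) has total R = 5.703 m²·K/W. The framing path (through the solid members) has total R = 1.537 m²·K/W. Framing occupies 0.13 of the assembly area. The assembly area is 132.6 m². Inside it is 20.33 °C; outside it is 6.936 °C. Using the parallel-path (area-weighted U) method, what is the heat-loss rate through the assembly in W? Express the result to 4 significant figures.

U_eff = 0.87/5.703 + 0.13/1.537 = 0.15255 + 0.08458 = 0.23713
R_eff = 1/U_eff = 4.2171 m²·K/W
Q = 132.6 × (20.33 − 6.936) / 4.2171 = 421.16 W

421.2 W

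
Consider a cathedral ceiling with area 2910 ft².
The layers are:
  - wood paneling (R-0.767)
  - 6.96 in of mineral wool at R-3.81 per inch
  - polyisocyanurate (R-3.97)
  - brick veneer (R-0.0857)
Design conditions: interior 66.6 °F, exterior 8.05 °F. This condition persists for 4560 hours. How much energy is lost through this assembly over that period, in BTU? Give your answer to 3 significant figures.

6.96 × 3.81 = 26.52
R_total = 0.767 + 26.52 + 3.97 + 0.0857 = 31.34 ft²·°F·h/BTU
Q = 2910 × (66.6 − 8.05) / 31.34 = 5436 BTU/h
E = 5436 × 4560 = 24790000 BTU

24800000 BTU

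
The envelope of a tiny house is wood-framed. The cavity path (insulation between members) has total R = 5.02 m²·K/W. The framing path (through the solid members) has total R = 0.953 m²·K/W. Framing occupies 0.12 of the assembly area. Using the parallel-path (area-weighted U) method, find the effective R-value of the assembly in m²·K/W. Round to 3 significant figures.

U_eff = 0.88/5.02 + 0.12/0.953 = 0.1753 + 0.1259 = 0.3012
R_eff = 1/U_eff = 3.32 m²·K/W

3.32 m²·K/W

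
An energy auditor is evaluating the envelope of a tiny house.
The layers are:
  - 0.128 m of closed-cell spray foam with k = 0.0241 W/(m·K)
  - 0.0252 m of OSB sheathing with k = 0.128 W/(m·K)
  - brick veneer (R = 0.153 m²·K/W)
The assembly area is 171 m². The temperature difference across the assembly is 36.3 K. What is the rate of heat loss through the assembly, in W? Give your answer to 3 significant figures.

0.128/0.0241 = 5.311
0.0252/0.128 = 0.1969
R_total = 5.311 + 0.1969 + 0.153 = 5.661 m²·K/W
Q = A·ΔT/R = 171 × 36.3 / 5.661 = 1096 W

1100 W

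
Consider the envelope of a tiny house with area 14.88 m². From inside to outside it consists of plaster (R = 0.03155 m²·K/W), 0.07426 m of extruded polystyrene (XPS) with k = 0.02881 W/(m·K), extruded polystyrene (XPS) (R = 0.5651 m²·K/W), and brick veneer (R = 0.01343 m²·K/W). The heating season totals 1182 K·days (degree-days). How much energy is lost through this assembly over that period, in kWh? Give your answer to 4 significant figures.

0.07426/0.02881 = 2.5776
R_total = 0.03155 + 2.5776 + 0.5651 + 0.01343 = 3.1877 m²·K/W
E = A × HDD × 24 / R / 1000 = 14.88 × 1182 × 24 / 3.1877 / 1000 = 132.42 kWh

132.4 kWh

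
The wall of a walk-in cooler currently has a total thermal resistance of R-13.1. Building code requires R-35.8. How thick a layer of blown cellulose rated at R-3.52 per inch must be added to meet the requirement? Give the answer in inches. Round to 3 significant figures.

ΔR = 35.8 − 13.1 = 22.7 ft²·°F·h/BTU
L = ΔR / (R/in) = 22.7/3.52 = 6.449 in

6.45 in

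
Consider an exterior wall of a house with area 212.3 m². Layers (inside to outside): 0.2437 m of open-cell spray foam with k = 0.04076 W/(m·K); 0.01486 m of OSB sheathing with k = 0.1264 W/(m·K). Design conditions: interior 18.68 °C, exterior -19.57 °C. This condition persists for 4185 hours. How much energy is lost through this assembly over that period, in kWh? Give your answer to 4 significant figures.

0.2437/0.04076 = 5.9789
0.01486/0.1264 = 0.11756
R_total = 5.9789 + 0.11756 = 6.0965 m²·K/W
Q = 212.3 × (18.68 − (-19.57)) / 6.0965 = 1332 W
E = 1332 W × 4185 h / 1000 = 5574.4 kWh

5574 kWh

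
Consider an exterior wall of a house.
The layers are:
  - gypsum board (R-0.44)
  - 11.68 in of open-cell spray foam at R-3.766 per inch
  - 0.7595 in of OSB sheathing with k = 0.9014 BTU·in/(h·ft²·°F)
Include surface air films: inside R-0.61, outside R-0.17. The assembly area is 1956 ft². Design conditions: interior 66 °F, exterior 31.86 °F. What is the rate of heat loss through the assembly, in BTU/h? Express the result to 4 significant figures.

11.68 × 3.766 = 43.987
0.7595/0.9014 = 0.84258
R_total = 0.61 + 0.44 + 43.987 + 0.84258 + 0.17 = 46.049 ft²·°F·h/BTU
Q = A·ΔT/R = 1956 × (66 − 31.86) / 46.049 = 1450.1 BTU/h

1450 BTU/h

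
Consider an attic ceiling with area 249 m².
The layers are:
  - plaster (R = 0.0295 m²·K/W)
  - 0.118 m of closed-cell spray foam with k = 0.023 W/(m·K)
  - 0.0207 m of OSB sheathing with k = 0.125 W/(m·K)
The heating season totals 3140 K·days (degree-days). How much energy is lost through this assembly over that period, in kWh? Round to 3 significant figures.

0.118/0.023 = 5.13
0.0207/0.125 = 0.1656
R_total = 0.0295 + 5.13 + 0.1656 = 5.326 m²·K/W
E = A × HDD × 24 / R / 1000 = 249 × 3140 × 24 / 5.326 / 1000 = 3524 kWh

3520 kWh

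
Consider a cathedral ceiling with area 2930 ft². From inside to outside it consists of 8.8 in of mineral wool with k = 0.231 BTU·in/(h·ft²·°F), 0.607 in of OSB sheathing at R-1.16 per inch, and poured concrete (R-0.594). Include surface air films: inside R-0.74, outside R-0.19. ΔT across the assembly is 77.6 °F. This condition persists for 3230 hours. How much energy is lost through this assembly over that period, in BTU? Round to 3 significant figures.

18200000 BTU

8.8/0.231 = 38.1
0.607 × 1.16 = 0.7041
R_total = 0.74 + 38.1 + 0.7041 + 0.594 + 0.19 = 40.32 ft²·°F·h/BTU
Q = 2930 × 77.6 / 40.32 = 5639 BTU/h
E = 5639 × 3230 = 18210000 BTU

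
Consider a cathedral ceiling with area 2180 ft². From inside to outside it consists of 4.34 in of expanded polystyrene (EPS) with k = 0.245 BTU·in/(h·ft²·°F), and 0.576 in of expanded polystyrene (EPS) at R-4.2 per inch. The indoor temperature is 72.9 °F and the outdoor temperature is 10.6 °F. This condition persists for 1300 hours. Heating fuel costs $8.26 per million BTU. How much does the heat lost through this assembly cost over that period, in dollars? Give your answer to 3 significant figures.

4.34/0.245 = 17.71
0.576 × 4.2 = 2.419
R_total = 17.71 + 2.419 = 20.13 ft²·°F·h/BTU
Q = 2180 × (72.9 − 10.6) / 20.13 = 6746 BTU/h
E = 6746 × 1300 = 8769000 BTU
Cost = 8769000/10⁶ × 8.26 = $72.44

72.4 dollars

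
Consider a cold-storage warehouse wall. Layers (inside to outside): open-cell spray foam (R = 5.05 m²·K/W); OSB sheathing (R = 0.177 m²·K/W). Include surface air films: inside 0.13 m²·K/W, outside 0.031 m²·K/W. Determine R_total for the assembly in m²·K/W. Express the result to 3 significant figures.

5.39 m²·K/W

R_total = 0.13 + 5.05 + 0.177 + 0.031 = 5.388 m²·K/W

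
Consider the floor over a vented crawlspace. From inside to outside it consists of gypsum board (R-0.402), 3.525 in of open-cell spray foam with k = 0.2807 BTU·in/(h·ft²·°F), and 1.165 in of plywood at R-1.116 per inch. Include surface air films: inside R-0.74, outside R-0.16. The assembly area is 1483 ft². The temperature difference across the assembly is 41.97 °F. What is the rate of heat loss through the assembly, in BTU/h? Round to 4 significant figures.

3.525/0.2807 = 12.558
1.165 × 1.116 = 1.3001
R_total = 0.74 + 0.402 + 12.558 + 1.3001 + 0.16 = 15.16 ft²·°F·h/BTU
Q = A·ΔT/R = 1483 × 41.97 / 15.16 = 4105.6 BTU/h

4106 BTU/h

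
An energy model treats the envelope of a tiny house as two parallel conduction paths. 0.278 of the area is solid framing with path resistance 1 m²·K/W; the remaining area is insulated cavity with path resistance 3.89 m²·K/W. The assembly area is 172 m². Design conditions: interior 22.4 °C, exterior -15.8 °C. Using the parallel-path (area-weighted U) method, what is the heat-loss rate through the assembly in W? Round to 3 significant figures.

3050 W

U_eff = 0.722/3.89 + 0.278/1 = 0.1856 + 0.278 = 0.4636
R_eff = 1/U_eff = 2.157 m²·K/W
Q = 172 × (22.4 − (-15.8)) / 2.157 = 3046 W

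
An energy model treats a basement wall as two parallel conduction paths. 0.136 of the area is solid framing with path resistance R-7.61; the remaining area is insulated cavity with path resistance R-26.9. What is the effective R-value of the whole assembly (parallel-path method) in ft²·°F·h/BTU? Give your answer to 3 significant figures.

U_eff = 0.864/26.9 + 0.136/7.61 = 0.03212 + 0.01787 = 0.04999
R_eff = 1/U_eff = 20 ft²·°F·h/BTU

20.0 ft²·°F·h/BTU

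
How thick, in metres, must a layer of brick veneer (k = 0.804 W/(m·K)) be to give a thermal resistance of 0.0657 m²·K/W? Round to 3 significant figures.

L = R·k = 0.0657 × 0.804 = 0.05282 m

0.0528 m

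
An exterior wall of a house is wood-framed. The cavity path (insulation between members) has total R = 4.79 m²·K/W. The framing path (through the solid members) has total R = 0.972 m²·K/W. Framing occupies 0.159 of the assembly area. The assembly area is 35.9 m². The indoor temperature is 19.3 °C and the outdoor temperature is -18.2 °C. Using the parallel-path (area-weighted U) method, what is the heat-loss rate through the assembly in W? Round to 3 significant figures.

457 W

U_eff = 0.841/4.79 + 0.159/0.972 = 0.1756 + 0.1636 = 0.3392
R_eff = 1/U_eff = 2.949 m²·K/W
Q = 35.9 × (19.3 − (-18.2)) / 2.949 = 456.6 W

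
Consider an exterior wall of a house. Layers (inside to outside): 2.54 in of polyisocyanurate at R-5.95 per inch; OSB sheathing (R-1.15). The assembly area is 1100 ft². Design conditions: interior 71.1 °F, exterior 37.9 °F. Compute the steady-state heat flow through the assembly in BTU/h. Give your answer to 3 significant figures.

2250 BTU/h

2.54 × 5.95 = 15.11
R_total = 15.11 + 1.15 = 16.26 ft²·°F·h/BTU
Q = A·ΔT/R = 1100 × (71.1 − 37.9) / 16.26 = 2246 BTU/h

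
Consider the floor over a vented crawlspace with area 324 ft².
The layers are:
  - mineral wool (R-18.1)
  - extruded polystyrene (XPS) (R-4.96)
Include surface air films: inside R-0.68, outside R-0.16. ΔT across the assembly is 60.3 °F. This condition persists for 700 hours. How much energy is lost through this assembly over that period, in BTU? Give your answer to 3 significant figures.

R_total = 0.68 + 18.1 + 4.96 + 0.16 = 23.9 ft²·°F·h/BTU
Q = 324 × 60.3 / 23.9 = 817.5 BTU/h
E = 817.5 × 700 = 572200 BTU

572000 BTU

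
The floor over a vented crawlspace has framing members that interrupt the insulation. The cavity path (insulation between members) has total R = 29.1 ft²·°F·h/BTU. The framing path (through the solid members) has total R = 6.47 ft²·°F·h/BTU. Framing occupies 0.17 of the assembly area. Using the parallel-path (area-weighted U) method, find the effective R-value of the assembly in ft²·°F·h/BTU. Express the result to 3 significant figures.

U_eff = 0.83/29.1 + 0.17/6.47 = 0.02852 + 0.02628 = 0.0548
R_eff = 1/U_eff = 18.25 ft²·°F·h/BTU

18.2 ft²·°F·h/BTU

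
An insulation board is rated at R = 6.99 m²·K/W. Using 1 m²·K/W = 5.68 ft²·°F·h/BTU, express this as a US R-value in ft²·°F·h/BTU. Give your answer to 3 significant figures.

R_US = 6.99 × 5.68 = 39.7

39.7 ft²·°F·h/BTU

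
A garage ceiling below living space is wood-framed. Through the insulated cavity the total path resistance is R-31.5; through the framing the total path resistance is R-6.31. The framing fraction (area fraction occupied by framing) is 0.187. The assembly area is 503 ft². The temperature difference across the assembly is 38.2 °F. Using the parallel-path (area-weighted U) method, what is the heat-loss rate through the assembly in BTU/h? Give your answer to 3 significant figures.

1070 BTU/h

U_eff = 0.813/31.5 + 0.187/6.31 = 0.02581 + 0.02964 = 0.05545
R_eff = 1/U_eff = 18.04 ft²·°F·h/BTU
Q = 503 × 38.2 / 18.04 = 1065 BTU/h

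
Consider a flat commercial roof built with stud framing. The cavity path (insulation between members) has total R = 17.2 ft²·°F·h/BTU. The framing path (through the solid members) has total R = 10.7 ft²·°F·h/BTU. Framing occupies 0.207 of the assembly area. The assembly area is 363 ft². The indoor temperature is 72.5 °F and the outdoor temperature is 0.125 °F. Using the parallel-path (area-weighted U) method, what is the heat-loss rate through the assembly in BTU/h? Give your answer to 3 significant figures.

1720 BTU/h

U_eff = 0.793/17.2 + 0.207/10.7 = 0.0461 + 0.01935 = 0.06545
R_eff = 1/U_eff = 15.28 ft²·°F·h/BTU
Q = 363 × (72.5 − 0.125) / 15.28 = 1720 BTU/h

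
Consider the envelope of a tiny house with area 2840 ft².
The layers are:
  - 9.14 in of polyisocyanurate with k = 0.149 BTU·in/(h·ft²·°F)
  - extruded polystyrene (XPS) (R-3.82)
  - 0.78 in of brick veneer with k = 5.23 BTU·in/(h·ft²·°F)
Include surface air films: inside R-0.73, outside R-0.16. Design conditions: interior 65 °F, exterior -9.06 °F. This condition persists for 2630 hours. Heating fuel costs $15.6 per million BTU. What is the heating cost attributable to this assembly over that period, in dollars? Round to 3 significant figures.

9.14/0.149 = 61.34
0.78/5.23 = 0.1491
R_total = 0.73 + 61.34 + 3.82 + 0.1491 + 0.16 = 66.2 ft²·°F·h/BTU
Q = 2840 × (65 − (-9.06)) / 66.2 = 3177 BTU/h
E = 3177 × 2630 = 8356000 BTU
Cost = 8356000/10⁶ × 15.6 = $130.4

130 dollars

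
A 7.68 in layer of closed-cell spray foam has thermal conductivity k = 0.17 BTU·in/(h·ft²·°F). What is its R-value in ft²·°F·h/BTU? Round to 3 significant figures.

45.2 ft²·°F·h/BTU

R = L/k = 7.68/0.17 = 45.18 ft²·°F·h/BTU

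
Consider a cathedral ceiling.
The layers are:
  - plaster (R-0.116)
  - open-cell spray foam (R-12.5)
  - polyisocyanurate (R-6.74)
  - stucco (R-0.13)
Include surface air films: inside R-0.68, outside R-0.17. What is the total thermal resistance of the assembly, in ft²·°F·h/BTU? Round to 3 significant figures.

20.3 ft²·°F·h/BTU

R_total = 0.68 + 0.116 + 12.5 + 6.74 + 0.13 + 0.17 = 20.34 ft²·°F·h/BTU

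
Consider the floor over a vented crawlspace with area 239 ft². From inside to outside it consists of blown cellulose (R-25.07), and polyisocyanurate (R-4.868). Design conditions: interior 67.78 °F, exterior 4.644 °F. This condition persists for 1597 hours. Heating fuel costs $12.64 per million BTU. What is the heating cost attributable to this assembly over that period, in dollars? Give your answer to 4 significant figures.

R_total = 25.07 + 4.868 = 29.938 ft²·°F·h/BTU
Q = 239 × (67.78 − 4.644) / 29.938 = 504.03 BTU/h
E = 504.03 × 1597 = 804930 BTU
Cost = 804930/10⁶ × 12.64 = $10.174

10.17 dollars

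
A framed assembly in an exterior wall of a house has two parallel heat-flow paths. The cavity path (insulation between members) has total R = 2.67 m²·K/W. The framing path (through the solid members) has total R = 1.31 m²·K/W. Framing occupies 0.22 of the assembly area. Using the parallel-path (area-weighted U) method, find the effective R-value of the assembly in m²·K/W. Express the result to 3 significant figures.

2.17 m²·K/W

U_eff = 0.78/2.67 + 0.22/1.31 = 0.2921 + 0.1679 = 0.4601
R_eff = 1/U_eff = 2.174 m²·K/W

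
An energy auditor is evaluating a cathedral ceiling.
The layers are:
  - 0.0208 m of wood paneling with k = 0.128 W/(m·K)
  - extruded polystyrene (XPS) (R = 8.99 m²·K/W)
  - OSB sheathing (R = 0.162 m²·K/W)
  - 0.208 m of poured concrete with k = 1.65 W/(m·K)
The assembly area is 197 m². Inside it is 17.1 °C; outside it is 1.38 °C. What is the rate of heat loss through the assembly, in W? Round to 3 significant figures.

0.0208/0.128 = 0.1625
0.208/1.65 = 0.1261
R_total = 0.1625 + 8.99 + 0.162 + 0.1261 = 9.441 m²·K/W
Q = A·ΔT/R = 197 × (17.1 − 1.38) / 9.441 = 328 W

328 W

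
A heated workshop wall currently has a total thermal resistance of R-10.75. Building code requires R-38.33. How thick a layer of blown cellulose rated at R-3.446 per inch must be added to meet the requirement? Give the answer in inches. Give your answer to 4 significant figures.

ΔR = 38.33 − 10.75 = 27.58 ft²·°F·h/BTU
L = ΔR / (R/in) = 27.58/3.446 = 8.0035 in

8.003 in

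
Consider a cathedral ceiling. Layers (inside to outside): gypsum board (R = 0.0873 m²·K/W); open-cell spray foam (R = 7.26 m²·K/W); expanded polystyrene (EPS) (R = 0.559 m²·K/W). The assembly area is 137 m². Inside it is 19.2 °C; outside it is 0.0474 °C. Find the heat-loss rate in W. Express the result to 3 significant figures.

R_total = 0.0873 + 7.26 + 0.559 = 7.906 m²·K/W
Q = A·ΔT/R = 137 × (19.2 − 0.0474) / 7.906 = 331.9 W

332 W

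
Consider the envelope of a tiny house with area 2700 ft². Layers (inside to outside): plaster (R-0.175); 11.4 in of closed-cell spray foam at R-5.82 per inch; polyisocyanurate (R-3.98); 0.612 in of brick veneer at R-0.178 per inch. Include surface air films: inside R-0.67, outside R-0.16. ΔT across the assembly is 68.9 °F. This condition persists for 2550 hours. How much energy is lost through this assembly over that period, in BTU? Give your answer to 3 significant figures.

6640000 BTU

11.4 × 5.82 = 66.35
0.612 × 0.178 = 0.1089
R_total = 0.67 + 0.175 + 66.35 + 3.98 + 0.1089 + 0.16 = 71.44 ft²·°F·h/BTU
Q = 2700 × 68.9 / 71.44 = 2604 BTU/h
E = 2604 × 2550 = 6640000 BTU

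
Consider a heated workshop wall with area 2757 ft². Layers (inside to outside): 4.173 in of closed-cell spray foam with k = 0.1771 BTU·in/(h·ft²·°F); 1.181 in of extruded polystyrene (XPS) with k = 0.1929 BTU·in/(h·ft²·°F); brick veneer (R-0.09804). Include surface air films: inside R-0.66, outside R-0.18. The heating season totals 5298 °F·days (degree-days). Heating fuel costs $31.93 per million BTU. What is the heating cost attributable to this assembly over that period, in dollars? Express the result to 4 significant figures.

4.173/0.1771 = 23.563
1.181/0.1929 = 6.1223
R_total = 0.66 + 23.563 + 6.1223 + 0.09804 + 0.18 = 30.623 ft²·°F·h/BTU
E = A × HDD × 24 / R = 2757 × 5298 × 24 / 30.623 = 11447000 BTU
Cost = 11447000/10⁶ × 31.93 = $365.52

365.5 dollars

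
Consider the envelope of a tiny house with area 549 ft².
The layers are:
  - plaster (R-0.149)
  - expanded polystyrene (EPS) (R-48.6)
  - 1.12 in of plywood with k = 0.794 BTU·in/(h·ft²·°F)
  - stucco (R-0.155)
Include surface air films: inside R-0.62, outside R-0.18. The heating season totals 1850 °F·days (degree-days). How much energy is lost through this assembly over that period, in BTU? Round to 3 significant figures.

477000 BTU

1.12/0.794 = 1.411
R_total = 0.62 + 0.149 + 48.6 + 1.411 + 0.155 + 0.18 = 51.11 ft²·°F·h/BTU
E = A × HDD × 24 / R = 549 × 1850 × 24 / 51.11 = 476900 BTU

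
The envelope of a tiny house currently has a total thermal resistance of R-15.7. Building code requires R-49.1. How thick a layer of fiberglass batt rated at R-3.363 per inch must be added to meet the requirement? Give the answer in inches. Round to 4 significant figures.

ΔR = 49.1 − 15.7 = 33.4 ft²·°F·h/BTU
L = ΔR / (R/in) = 33.4/3.363 = 9.9316 in

9.932 in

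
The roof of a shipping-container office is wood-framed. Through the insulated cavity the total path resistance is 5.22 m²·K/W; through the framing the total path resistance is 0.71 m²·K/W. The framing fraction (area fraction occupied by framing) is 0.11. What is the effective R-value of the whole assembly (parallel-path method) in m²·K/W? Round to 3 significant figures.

3.07 m²·K/W

U_eff = 0.89/5.22 + 0.11/0.71 = 0.1705 + 0.1549 = 0.3254
R_eff = 1/U_eff = 3.073 m²·K/W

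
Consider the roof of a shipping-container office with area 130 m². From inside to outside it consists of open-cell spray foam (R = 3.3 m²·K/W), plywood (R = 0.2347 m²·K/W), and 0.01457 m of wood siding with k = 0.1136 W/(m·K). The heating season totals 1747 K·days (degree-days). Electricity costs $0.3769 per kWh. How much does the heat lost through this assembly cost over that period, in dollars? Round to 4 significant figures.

560.8 dollars

0.01457/0.1136 = 0.12826
R_total = 3.3 + 0.2347 + 0.12826 = 3.663 m²·K/W
E = A × HDD × 24 / R / 1000 = 130 × 1747 × 24 / 3.663 / 1000 = 1488 kWh
Cost = 1488 × 0.3769 = $560.84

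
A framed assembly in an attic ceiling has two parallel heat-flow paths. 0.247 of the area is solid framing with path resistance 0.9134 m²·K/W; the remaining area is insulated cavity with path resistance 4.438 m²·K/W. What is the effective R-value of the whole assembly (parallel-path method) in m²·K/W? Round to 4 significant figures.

U_eff = 0.753/4.438 + 0.247/0.9134 = 0.16967 + 0.27042 = 0.44009
R_eff = 1/U_eff = 2.2723 m²·K/W

2.272 m²·K/W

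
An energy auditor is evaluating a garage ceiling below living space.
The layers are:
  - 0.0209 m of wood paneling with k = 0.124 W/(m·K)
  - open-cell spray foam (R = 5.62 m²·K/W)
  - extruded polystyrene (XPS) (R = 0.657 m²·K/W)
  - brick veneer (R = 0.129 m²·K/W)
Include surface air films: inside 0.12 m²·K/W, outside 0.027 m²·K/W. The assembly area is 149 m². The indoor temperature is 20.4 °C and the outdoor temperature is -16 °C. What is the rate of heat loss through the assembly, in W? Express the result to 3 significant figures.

807 W

0.0209/0.124 = 0.1685
R_total = 0.12 + 0.1685 + 5.62 + 0.657 + 0.129 + 0.027 = 6.722 m²·K/W
Q = A·ΔT/R = 149 × (20.4 − (-16)) / 6.722 = 806.9 W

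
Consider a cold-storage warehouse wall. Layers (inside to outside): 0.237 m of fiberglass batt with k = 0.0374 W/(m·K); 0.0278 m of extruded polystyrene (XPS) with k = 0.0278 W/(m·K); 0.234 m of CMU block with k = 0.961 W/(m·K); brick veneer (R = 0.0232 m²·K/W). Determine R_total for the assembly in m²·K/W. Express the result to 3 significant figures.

0.237/0.0374 = 6.337
0.0278/0.0278 = 1
0.234/0.961 = 0.2435
R_total = 6.337 + 1 + 0.2435 + 0.0232 = 7.604 m²·K/W

7.60 m²·K/W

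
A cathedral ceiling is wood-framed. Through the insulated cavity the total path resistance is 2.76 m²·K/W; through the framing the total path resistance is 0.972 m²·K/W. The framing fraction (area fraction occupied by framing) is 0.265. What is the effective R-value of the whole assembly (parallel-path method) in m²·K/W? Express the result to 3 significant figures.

U_eff = 0.735/2.76 + 0.265/0.972 = 0.2663 + 0.2726 = 0.5389
R_eff = 1/U_eff = 1.856 m²·K/W

1.86 m²·K/W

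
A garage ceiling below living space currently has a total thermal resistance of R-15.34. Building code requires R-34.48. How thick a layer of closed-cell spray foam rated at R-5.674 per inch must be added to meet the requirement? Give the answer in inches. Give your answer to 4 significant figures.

ΔR = 34.48 − 15.34 = 19.14 ft²·°F·h/BTU
L = ΔR / (R/in) = 19.14/5.674 = 3.3733 in

3.373 in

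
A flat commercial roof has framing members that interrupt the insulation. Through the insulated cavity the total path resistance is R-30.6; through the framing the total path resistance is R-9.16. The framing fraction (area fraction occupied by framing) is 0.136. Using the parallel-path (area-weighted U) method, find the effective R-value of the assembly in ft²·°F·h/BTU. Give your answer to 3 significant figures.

U_eff = 0.864/30.6 + 0.136/9.16 = 0.02824 + 0.01485 = 0.04308
R_eff = 1/U_eff = 23.21 ft²·°F·h/BTU

23.2 ft²·°F·h/BTU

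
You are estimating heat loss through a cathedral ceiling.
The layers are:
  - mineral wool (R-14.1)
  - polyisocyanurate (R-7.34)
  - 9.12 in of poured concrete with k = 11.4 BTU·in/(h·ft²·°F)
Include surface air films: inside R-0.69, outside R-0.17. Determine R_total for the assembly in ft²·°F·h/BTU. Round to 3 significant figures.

23.1 ft²·°F·h/BTU

9.12/11.4 = 0.8
R_total = 0.69 + 14.1 + 7.34 + 0.8 + 0.17 = 23.1 ft²·°F·h/BTU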